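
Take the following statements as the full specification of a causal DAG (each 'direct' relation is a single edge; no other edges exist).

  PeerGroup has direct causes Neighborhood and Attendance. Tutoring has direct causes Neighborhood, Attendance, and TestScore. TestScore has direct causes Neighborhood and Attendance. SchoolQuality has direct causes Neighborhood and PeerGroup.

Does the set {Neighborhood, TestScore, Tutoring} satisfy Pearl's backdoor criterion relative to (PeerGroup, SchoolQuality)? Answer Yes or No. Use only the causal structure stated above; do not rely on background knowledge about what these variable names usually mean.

Yes

Backdoor paths from PeerGroup to SchoolQuality (paths whose first edge points into PeerGroup):
  P1: PeerGroup <- Neighborhood -> SchoolQuality
  P2: PeerGroup <- Attendance -> TestScore <- Neighborhood -> SchoolQuality
  P3: PeerGroup <- Attendance -> TestScore -> Tutoring <- Neighborhood -> SchoolQuality
  P4: PeerGroup <- Attendance -> Tutoring <- Neighborhood -> SchoolQuality
  P5: PeerGroup <- Attendance -> Tutoring <- TestScore <- Neighborhood -> SchoolQuality
Condition 1 (no descendant of PeerGroup in the set): holds — descendants of PeerGroup are {SchoolQuality}; none are in {Neighborhood, TestScore, Tutoring}.
Condition 2 (every backdoor path blocked by {Neighborhood, TestScore, Tutoring}):
  P1: blocked at fork node Neighborhood ∈ conditioning set.
  P2: blocked at fork node Neighborhood ∈ conditioning set.
  P3: blocked at chain node TestScore ∈ conditioning set.
  P4: blocked at fork node Neighborhood ∈ conditioning set.
  P5: blocked at chain node TestScore ∈ conditioning set.
{Neighborhood, TestScore, Tutoring} satisfies the backdoor criterion.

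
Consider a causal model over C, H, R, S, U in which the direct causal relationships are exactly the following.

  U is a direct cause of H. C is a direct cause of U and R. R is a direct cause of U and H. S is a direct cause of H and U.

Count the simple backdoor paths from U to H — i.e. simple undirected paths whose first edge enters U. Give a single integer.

A backdoor path from U to H is any simple undirected path whose first edge points into U (i.e. leaves U via a parent).
Parents of U: {C, R, S}.
Enumerating:
  P1: U <- C -> R -> H
  P2: U <- R -> H
  P3: U <- S -> H
That exhausts the simple backdoor paths. Count: 3.

3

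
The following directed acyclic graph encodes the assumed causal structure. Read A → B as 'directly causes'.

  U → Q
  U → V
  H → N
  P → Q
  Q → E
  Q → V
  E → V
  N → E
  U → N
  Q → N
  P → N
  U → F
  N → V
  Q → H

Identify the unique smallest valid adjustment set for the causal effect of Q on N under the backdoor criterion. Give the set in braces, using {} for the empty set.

{P, U}

Variables eligible for adjustment (non-descendants of Q, excluding Q and N): {F, P, U}.
Backdoor paths from Q to N:
  P1: Q <- P -> N
  P2: Q <- U -> N
  P3: Q <- U -> V <- N
  P4: Q <- U -> V <- E <- N
The empty set is not sufficient: P1 (Q <- P -> N) has no collider blocking it and no conditioned non-collider, so it is open.
Try {P, U}:
  P1: blocked at fork node P ∈ conditioning set.
  P2: blocked at fork node U ∈ conditioning set.
  P3: blocked at fork node U ∈ conditioning set.
  P4: blocked at fork node U ∈ conditioning set.
{P, U} contains no descendant of Q and blocks every backdoor path.
Every element of {P, U} is needed (dropping P leaves P1 open; dropping U leaves P2 open), so no proper subset is valid.
Among all size-2 subsets of the eligible variables, only {P, U} blocks every backdoor path, so it is the unique smallest valid adjustment set.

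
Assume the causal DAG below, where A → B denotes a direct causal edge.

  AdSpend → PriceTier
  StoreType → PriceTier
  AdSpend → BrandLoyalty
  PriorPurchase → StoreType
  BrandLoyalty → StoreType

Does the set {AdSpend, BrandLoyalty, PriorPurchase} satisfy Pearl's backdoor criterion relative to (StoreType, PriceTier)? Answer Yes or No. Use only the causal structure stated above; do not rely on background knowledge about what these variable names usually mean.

Backdoor paths from StoreType to PriceTier (paths whose first edge points into StoreType):
  P1: StoreType <- BrandLoyalty <- AdSpend -> PriceTier
Condition 1 (no descendant of StoreType in the set): holds — descendants of StoreType are {PriceTier}; none are in {AdSpend, BrandLoyalty, PriorPurchase}.
Condition 2 (every backdoor path blocked by {AdSpend, BrandLoyalty, PriorPurchase}):
  P1: blocked at chain node BrandLoyalty ∈ conditioning set.
{AdSpend, BrandLoyalty, PriorPurchase} satisfies the backdoor criterion.

Yes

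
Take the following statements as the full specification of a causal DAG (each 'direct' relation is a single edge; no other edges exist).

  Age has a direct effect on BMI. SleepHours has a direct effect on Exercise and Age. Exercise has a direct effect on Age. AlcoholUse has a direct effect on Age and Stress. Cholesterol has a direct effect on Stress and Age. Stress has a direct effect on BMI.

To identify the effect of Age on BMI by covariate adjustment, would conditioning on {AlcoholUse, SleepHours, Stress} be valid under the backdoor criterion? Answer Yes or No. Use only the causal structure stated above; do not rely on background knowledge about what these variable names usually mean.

Backdoor paths from Age to BMI (paths whose first edge points into Age):
  P1: Age <- Cholesterol -> Stress -> BMI
  P2: Age <- AlcoholUse -> Stress -> BMI
Condition 1 (no descendant of Age in the set): holds — descendants of Age are {BMI}; none are in {AlcoholUse, SleepHours, Stress}.
Condition 2 (every backdoor path blocked by {AlcoholUse, SleepHours, Stress}):
  P1: blocked at chain node Stress ∈ conditioning set.
  P2: blocked at fork node AlcoholUse ∈ conditioning set.
{AlcoholUse, SleepHours, Stress} satisfies the backdoor criterion.

Yes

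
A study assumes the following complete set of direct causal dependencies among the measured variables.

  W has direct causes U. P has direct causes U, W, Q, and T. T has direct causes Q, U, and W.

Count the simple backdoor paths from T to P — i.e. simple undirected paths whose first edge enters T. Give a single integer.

5

A backdoor path from T to P is any simple undirected path whose first edge points into T (i.e. leaves T via a parent).
Parents of T: {Q, U, W}.
Enumerating:
  P1: T <- U -> W -> P
  P2: T <- U -> P
  P3: T <- Q -> P
  P4: T <- W <- U -> P
  P5: T <- W -> P
That exhausts the simple backdoor paths. Count: 5.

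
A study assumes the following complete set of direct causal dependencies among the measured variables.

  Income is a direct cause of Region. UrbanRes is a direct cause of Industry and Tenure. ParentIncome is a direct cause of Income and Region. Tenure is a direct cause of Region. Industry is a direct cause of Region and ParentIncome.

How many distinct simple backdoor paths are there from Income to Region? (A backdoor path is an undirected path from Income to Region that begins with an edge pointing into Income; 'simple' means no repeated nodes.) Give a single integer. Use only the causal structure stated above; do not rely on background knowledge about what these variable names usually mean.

A backdoor path from Income to Region is any simple undirected path whose first edge points into Income (i.e. leaves Income via a parent).
Parents of Income: {ParentIncome}.
Enumerating:
  P1: Income <- ParentIncome <- Industry <- UrbanRes -> Tenure -> Region
  P2: Income <- ParentIncome <- Industry -> Region
  P3: Income <- ParentIncome -> Region
That exhausts the simple backdoor paths. Count: 3.

3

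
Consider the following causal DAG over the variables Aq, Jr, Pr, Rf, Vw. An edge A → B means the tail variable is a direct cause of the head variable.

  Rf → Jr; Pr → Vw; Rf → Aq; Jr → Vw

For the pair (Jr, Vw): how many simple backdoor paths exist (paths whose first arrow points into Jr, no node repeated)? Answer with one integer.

0

A backdoor path from Jr to Vw is any simple undirected path whose first edge points into Jr (i.e. leaves Jr via a parent).
Parents of Jr: {Rf}.
No simple path from any parent of Jr reaches Vw without revisiting Jr, so there are no backdoor paths.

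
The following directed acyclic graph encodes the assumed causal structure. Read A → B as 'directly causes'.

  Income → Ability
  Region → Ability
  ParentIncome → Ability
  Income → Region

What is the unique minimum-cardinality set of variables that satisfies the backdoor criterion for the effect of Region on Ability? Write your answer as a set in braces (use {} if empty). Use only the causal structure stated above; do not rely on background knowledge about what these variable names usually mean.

{Income}

Variables eligible for adjustment (non-descendants of Region, excluding Region and Ability): {Income, ParentIncome}.
Backdoor paths from Region to Ability:
  P1: Region <- Income -> Ability
The empty set is not sufficient: P1 (Region <- Income -> Ability) has no collider blocking it and no conditioned non-collider, so it is open.
Try {Income}:
  P1: blocked at fork node Income ∈ conditioning set.
{Income} contains no descendant of Region and blocks every backdoor path.
No other singleton works — e.g. {ParentIncome} leaves P1 open — so {Income} is the unique smallest valid adjustment set.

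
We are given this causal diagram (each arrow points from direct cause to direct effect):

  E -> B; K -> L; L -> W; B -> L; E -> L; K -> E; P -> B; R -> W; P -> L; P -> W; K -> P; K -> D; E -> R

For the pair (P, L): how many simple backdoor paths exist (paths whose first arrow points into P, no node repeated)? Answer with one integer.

4

A backdoor path from P to L is any simple undirected path whose first edge points into P (i.e. leaves P via a parent).
Parents of P: {K}.
Enumerating:
  P1: P <- K -> E -> B -> L
  P2: P <- K -> E -> R -> W <- L
  P3: P <- K -> E -> L
  P4: P <- K -> L
That exhausts the simple backdoor paths. Count: 4.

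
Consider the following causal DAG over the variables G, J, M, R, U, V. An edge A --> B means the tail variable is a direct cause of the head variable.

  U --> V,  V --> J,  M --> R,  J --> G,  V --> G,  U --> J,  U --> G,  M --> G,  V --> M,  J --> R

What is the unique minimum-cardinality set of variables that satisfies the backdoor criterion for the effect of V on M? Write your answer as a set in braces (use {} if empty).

{}

Variables eligible for adjustment (non-descendants of V, excluding V and M): {U}.
Backdoor paths from V to M:
  P1: V <- U -> J -> R <- M
  P2: V <- U -> J -> G <- M
  P3: V <- U -> G <- M
  P4: V <- U -> G <- J -> R <- M
Each backdoor path contains an unconditioned collider, so every path is already blocked with the empty conditioning set:
  P1: blocked at collider R (neither it nor any descendant is in the conditioning set).
  P2: blocked at collider G (neither it nor any descendant is in the conditioning set).
  P3: blocked at collider G (neither it nor any descendant is in the conditioning set).
  P4: blocked at collider G (neither it nor any descendant is in the conditioning set).
The empty set is therefore the unique smallest valid set.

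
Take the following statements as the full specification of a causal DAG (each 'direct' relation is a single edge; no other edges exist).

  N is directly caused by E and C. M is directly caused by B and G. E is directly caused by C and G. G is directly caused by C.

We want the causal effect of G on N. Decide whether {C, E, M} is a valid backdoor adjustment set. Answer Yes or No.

No

Backdoor paths from G to N (paths whose first edge points into G):
  P1: G <- C -> E -> N
  P2: G <- C -> N
Condition 1 (no descendant of G in the set): FAILS — E and M are descendants of G.
Condition 2 (every backdoor path blocked by {C, E, M}):
  P1: blocked at fork node C ∈ conditioning set.
  P2: blocked at fork node C ∈ conditioning set.
{C, E, M} does not satisfy the backdoor criterion.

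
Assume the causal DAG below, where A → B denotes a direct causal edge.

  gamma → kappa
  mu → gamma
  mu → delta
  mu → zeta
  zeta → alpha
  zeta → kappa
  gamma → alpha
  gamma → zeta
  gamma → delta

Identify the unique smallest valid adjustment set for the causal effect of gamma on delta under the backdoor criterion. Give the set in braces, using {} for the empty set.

{mu}

Variables eligible for adjustment (non-descendants of gamma, excluding gamma and delta): {mu}.
Backdoor paths from gamma to delta:
  P1: gamma <- mu -> delta
The empty set is not sufficient: P1 (gamma <- mu -> delta) has no collider blocking it and no conditioned non-collider, so it is open.
Try {mu}:
  P1: blocked at fork node mu ∈ conditioning set.
{mu} contains no descendant of gamma and blocks every backdoor path.
{mu} is the unique smallest valid adjustment set.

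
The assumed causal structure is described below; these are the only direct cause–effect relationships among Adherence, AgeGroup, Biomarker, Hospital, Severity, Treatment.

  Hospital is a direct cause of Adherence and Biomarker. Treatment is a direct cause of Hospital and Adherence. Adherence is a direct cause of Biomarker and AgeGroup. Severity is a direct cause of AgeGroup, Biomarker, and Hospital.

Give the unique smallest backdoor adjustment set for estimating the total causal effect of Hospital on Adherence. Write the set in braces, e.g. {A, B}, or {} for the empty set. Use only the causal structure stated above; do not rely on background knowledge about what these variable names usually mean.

{Treatment}

Variables eligible for adjustment (non-descendants of Hospital, excluding Hospital and Adherence): {Severity, Treatment}.
Backdoor paths from Hospital to Adherence:
  P1: Hospital <- Treatment -> Adherence
  P2: Hospital <- Severity -> Biomarker <- Adherence
  P3: Hospital <- Severity -> AgeGroup <- Adherence
The empty set is not sufficient: P1 (Hospital <- Treatment -> Adherence) has no collider blocking it and no conditioned non-collider, so it is open.
Try {Treatment}:
  P1: blocked at fork node Treatment ∈ conditioning set.
  P2: blocked at collider Biomarker (neither it nor any descendant is in the conditioning set).
  P3: blocked at collider AgeGroup (neither it nor any descendant is in the conditioning set).
{Treatment} contains no descendant of Hospital and blocks every backdoor path.
No other singleton works — e.g. {Severity} leaves P1 open — so {Treatment} is the unique smallest valid adjustment set.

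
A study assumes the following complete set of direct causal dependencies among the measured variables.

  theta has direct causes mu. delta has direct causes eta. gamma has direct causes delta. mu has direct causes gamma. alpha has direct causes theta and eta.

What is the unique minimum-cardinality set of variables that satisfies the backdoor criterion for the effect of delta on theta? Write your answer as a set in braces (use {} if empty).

{}

Variables eligible for adjustment (non-descendants of delta, excluding delta and theta): {eta}.
Backdoor paths from delta to theta:
  P1: delta <- eta -> alpha <- theta
Each backdoor path contains an unconditioned collider, so every path is already blocked with the empty conditioning set:
  P1: blocked at collider alpha (neither it nor any descendant is in the conditioning set).
The empty set is therefore the unique smallest valid set.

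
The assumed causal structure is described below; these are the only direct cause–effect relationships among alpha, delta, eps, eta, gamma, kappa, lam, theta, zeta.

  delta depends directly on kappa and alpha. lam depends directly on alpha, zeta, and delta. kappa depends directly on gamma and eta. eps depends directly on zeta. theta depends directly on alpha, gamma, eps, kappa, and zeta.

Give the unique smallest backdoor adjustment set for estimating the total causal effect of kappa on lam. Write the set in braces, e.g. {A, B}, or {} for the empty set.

Variables eligible for adjustment (non-descendants of kappa, excluding kappa and lam): {alpha, eps, eta, gamma, zeta}.
Backdoor paths from kappa to lam:
  P1: kappa <- gamma -> theta <- zeta -> lam
  P2: kappa <- gamma -> theta <- alpha -> delta -> lam
  P3: kappa <- gamma -> theta <- alpha -> lam
  P4: kappa <- gamma -> theta <- eps <- zeta -> lam
Each backdoor path contains an unconditioned collider, so every path is already blocked with the empty conditioning set:
  P1: blocked at collider theta (neither it nor any descendant is in the conditioning set).
  P2: blocked at collider theta (neither it nor any descendant is in the conditioning set).
  P3: blocked at collider theta (neither it nor any descendant is in the conditioning set).
  P4: blocked at collider theta (neither it nor any descendant is in the conditioning set).
The empty set is therefore the unique smallest valid set.

{}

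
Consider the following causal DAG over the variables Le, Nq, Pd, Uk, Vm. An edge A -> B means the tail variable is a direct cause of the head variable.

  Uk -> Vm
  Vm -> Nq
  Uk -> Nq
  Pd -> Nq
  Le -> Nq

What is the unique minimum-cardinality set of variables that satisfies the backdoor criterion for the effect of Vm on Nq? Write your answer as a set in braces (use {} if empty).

Variables eligible for adjustment (non-descendants of Vm, excluding Vm and Nq): {Le, Pd, Uk}.
Backdoor paths from Vm to Nq:
  P1: Vm <- Uk -> Nq
The empty set is not sufficient: P1 (Vm <- Uk -> Nq) has no collider blocking it and no conditioned non-collider, so it is open.
Try {Uk}:
  P1: blocked at fork node Uk ∈ conditioning set.
{Uk} contains no descendant of Vm and blocks every backdoor path.
No other singleton works — e.g. {Pd} leaves P1 open — so {Uk} is the unique smallest valid adjustment set.

{Uk}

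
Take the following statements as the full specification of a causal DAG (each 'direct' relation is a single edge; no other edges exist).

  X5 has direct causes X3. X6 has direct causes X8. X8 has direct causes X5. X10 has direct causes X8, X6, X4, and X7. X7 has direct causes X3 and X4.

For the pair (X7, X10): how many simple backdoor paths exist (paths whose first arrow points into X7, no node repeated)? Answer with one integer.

3

A backdoor path from X7 to X10 is any simple undirected path whose first edge points into X7 (i.e. leaves X7 via a parent).
Parents of X7: {X3, X4}.
Enumerating:
  P1: X7 <- X3 -> X5 -> X8 -> X6 -> X10
  P2: X7 <- X3 -> X5 -> X8 -> X10
  P3: X7 <- X4 -> X10
That exhausts the simple backdoor paths. Count: 3.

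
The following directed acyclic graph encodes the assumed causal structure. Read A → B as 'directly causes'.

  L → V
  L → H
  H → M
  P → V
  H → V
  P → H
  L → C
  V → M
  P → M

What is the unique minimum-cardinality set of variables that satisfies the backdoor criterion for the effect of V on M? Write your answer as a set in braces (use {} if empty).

Variables eligible for adjustment (non-descendants of V, excluding V and M): {C, H, L, P}.
Backdoor paths from V to M:
  P1: V <- L -> H <- P -> M
  P2: V <- L -> H -> M
  P3: V <- P -> H -> M
  P4: V <- P -> M
  P5: V <- H <- P -> M
  P6: V <- H -> M
The empty set is not sufficient: P2 (V <- L -> H -> M) has no collider blocking it and no conditioned non-collider, so it is open.
Try {H, P}:
  P1: blocked at fork node P ∈ conditioning set.
  P2: blocked at chain node H ∈ conditioning set.
  P3: blocked at fork node P ∈ conditioning set.
  P4: blocked at fork node P ∈ conditioning set.
  P5: blocked at chain node H ∈ conditioning set.
  P6: blocked at fork node H ∈ conditioning set.
{H, P} contains no descendant of V and blocks every backdoor path.
Every element of {H, P} is needed (dropping H leaves P2 open; dropping P leaves P1 open), so no proper subset is valid.
Among all size-2 subsets of the eligible variables, only {H, P} blocks every backdoor path, so it is the unique smallest valid adjustment set.

{H, P}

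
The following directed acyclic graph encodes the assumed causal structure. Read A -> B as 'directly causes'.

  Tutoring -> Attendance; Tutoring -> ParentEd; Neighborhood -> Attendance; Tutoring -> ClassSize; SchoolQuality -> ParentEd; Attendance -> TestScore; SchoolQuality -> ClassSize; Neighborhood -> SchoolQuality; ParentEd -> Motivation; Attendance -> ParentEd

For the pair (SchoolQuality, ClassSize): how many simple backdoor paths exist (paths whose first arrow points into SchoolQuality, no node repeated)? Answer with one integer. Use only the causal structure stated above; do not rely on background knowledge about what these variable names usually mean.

2

A backdoor path from SchoolQuality to ClassSize is any simple undirected path whose first edge points into SchoolQuality (i.e. leaves SchoolQuality via a parent).
Parents of SchoolQuality: {Neighborhood}.
Enumerating:
  P1: SchoolQuality <- Neighborhood -> Attendance <- Tutoring -> ClassSize
  P2: SchoolQuality <- Neighborhood -> Attendance -> ParentEd <- Tutoring -> ClassSize
That exhausts the simple backdoor paths. Count: 2.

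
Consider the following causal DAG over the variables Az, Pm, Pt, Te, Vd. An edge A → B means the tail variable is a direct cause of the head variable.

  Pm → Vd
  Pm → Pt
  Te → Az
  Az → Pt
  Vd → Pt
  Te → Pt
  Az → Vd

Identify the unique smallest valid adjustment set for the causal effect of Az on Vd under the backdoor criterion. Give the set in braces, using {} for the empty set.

{}

Variables eligible for adjustment (non-descendants of Az, excluding Az and Vd): {Pm, Te}.
Backdoor paths from Az to Vd:
  P1: Az <- Te -> Pt <- Pm -> Vd
  P2: Az <- Te -> Pt <- Vd
Each backdoor path contains an unconditioned collider, so every path is already blocked with the empty conditioning set:
  P1: blocked at collider Pt (neither it nor any descendant is in the conditioning set).
  P2: blocked at collider Pt (neither it nor any descendant is in the conditioning set).
The empty set is therefore the unique smallest valid set.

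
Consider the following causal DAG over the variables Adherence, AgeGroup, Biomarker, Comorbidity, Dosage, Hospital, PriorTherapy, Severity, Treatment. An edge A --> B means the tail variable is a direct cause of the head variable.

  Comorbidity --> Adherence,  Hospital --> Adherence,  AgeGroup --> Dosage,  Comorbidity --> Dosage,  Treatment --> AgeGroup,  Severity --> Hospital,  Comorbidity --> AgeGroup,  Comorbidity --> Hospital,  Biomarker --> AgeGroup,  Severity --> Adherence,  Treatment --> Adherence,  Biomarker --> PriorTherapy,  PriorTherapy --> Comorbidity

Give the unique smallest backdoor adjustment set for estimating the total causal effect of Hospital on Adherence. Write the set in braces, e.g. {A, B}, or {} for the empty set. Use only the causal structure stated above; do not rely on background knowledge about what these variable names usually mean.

{Comorbidity, Severity}

Variables eligible for adjustment (non-descendants of Hospital, excluding Hospital and Adherence): {AgeGroup, Biomarker, Comorbidity, Dosage, PriorTherapy, Severity, Treatment}.
Backdoor paths from Hospital to Adherence:
  P1: Hospital <- Severity -> Adherence
  P2: Hospital <- Comorbidity <- PriorTherapy <- Biomarker -> AgeGroup <- Treatment -> Adherence
  P3: Hospital <- Comorbidity -> AgeGroup <- Treatment -> Adherence
  P4: Hospital <- Comorbidity -> Adherence
  P5: Hospital <- Comorbidity -> Dosage <- AgeGroup <- Treatment -> Adherence
The empty set is not sufficient: P1 (Hospital <- Severity -> Adherence) has no collider blocking it and no conditioned non-collider, so it is open.
Try {Comorbidity, Severity}:
  P1: blocked at fork node Severity ∈ conditioning set.
  P2: blocked at chain node Comorbidity ∈ conditioning set.
  P3: blocked at fork node Comorbidity ∈ conditioning set.
  P4: blocked at fork node Comorbidity ∈ conditioning set.
  P5: blocked at fork node Comorbidity ∈ conditioning set.
{Comorbidity, Severity} contains no descendant of Hospital and blocks every backdoor path.
Every element of {Comorbidity, Severity} is needed (dropping Comorbidity leaves P4 open; dropping Severity leaves P1 open), so no proper subset is valid.
Among all size-2 subsets of the eligible variables, only {Comorbidity, Severity} blocks every backdoor path, so it is the unique smallest valid adjustment set.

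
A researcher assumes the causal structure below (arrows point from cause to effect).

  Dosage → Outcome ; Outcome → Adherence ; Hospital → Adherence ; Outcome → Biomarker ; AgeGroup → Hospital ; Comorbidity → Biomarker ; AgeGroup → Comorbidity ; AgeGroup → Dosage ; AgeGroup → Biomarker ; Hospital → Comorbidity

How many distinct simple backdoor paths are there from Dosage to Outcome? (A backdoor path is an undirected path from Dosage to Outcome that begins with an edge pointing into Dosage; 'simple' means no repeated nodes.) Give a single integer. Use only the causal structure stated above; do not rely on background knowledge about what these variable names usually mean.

A backdoor path from Dosage to Outcome is any simple undirected path whose first edge points into Dosage (i.e. leaves Dosage via a parent).
Parents of Dosage: {AgeGroup}.
Enumerating:
  P1: Dosage <- AgeGroup -> Hospital -> Comorbidity -> Biomarker <- Outcome
  P2: Dosage <- AgeGroup -> Hospital -> Adherence <- Outcome
  P3: Dosage <- AgeGroup -> Comorbidity <- Hospital -> Adherence <- Outcome
  P4: Dosage <- AgeGroup -> Comorbidity -> Biomarker <- Outcome
  P5: Dosage <- AgeGroup -> Biomarker <- Comorbidity <- Hospital -> Adherence <- Outcome
  P6: Dosage <- AgeGroup -> Biomarker <- Outcome
That exhausts the simple backdoor paths. Count: 6.

6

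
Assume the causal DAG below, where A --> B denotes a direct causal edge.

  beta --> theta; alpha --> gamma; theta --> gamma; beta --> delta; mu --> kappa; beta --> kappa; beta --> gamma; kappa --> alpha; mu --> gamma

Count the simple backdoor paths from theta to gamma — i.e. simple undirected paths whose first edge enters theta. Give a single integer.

A backdoor path from theta to gamma is any simple undirected path whose first edge points into theta (i.e. leaves theta via a parent).
Parents of theta: {beta}.
Enumerating:
  P1: theta <- beta -> kappa <- mu -> gamma
  P2: theta <- beta -> kappa -> alpha -> gamma
  P3: theta <- beta -> gamma
That exhausts the simple backdoor paths. Count: 3.

3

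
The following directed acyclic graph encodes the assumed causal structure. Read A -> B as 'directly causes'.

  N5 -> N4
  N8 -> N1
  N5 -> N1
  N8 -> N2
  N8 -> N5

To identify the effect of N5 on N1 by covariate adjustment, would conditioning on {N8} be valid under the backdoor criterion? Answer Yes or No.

Yes

Backdoor paths from N5 to N1 (paths whose first edge points into N5):
  P1: N5 <- N8 -> N1
Condition 1 (no descendant of N5 in the set): holds — descendants of N5 are {N1, N4}; none are in {N8}.
Condition 2 (every backdoor path blocked by {N8}):
  P1: blocked at fork node N8 ∈ conditioning set.
{N8} satisfies the backdoor criterion.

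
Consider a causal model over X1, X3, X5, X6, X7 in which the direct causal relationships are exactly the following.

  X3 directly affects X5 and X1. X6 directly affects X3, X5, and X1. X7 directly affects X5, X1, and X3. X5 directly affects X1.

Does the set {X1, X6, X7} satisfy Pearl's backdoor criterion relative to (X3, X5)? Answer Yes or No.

Backdoor paths from X3 to X5 (paths whose first edge points into X3):
  P1: X3 <- X6 -> X5
  P2: X3 <- X6 -> X1 <- X7 -> X5
  P3: X3 <- X6 -> X1 <- X5
  P4: X3 <- X7 -> X5
  P5: X3 <- X7 -> X1 <- X6 -> X5
  P6: X3 <- X7 -> X1 <- X5
Condition 1 (no descendant of X3 in the set): FAILS — X1 is a descendant of X3.
Condition 2 (every backdoor path blocked by {X1, X6, X7}):
  P1: blocked at fork node X6 ∈ conditioning set.
  P2: blocked at fork node X6 ∈ conditioning set.
  P3: blocked at fork node X6 ∈ conditioning set.
  P4: blocked at fork node X7 ∈ conditioning set.
  P5: blocked at fork node X7 ∈ conditioning set.
  P6: blocked at fork node X7 ∈ conditioning set.
{X1, X6, X7} does not satisfy the backdoor criterion.

No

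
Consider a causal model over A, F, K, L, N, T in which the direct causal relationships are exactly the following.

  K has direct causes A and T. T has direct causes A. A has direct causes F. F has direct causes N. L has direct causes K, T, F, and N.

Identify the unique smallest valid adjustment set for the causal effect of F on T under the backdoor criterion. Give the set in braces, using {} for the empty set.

Variables eligible for adjustment (non-descendants of F, excluding F and T): {N}.
Backdoor paths from F to T:
  P1: F <- N -> L <- T
  P2: F <- N -> L <- K <- A -> T
  P3: F <- N -> L <- K <- T
Each backdoor path contains an unconditioned collider, so every path is already blocked with the empty conditioning set:
  P1: blocked at collider L (neither it nor any descendant is in the conditioning set).
  P2: blocked at collider L (neither it nor any descendant is in the conditioning set).
  P3: blocked at collider L (neither it nor any descendant is in the conditioning set).
The empty set is therefore the unique smallest valid set.

{}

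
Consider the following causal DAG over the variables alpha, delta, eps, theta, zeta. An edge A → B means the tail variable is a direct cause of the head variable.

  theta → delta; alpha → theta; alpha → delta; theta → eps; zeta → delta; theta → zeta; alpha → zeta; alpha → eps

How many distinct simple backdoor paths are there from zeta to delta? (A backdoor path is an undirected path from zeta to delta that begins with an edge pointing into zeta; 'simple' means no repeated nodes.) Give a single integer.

6

A backdoor path from zeta to delta is any simple undirected path whose first edge points into zeta (i.e. leaves zeta via a parent).
Parents of zeta: {alpha, theta}.
Enumerating:
  P1: zeta <- alpha -> theta -> delta
  P2: zeta <- alpha -> eps <- theta -> delta
  P3: zeta <- alpha -> delta
  P4: zeta <- theta <- alpha -> delta
  P5: zeta <- theta -> eps <- alpha -> delta
  P6: zeta <- theta -> delta
That exhausts the simple backdoor paths. Count: 6.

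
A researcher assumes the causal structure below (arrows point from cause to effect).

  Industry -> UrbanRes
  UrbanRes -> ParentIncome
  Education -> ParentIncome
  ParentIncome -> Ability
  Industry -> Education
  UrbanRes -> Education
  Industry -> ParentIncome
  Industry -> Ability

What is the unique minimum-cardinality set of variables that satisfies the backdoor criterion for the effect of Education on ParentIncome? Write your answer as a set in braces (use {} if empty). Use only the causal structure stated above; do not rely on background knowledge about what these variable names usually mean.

Variables eligible for adjustment (non-descendants of Education, excluding Education and ParentIncome): {Industry, UrbanRes}.
Backdoor paths from Education to ParentIncome:
  P1: Education <- Industry -> UrbanRes -> ParentIncome
  P2: Education <- Industry -> ParentIncome
  P3: Education <- Industry -> Ability <- ParentIncome
  P4: Education <- UrbanRes <- Industry -> ParentIncome
  P5: Education <- UrbanRes <- Industry -> Ability <- ParentIncome
  P6: Education <- UrbanRes -> ParentIncome
The empty set is not sufficient: P1 (Education <- Industry -> UrbanRes -> ParentIncome) has no collider blocking it and no conditioned non-collider, so it is open.
Try {Industry, UrbanRes}:
  P1: blocked at fork node Industry ∈ conditioning set.
  P2: blocked at fork node Industry ∈ conditioning set.
  P3: blocked at fork node Industry ∈ conditioning set.
  P4: blocked at chain node UrbanRes ∈ conditioning set.
  P5: blocked at chain node UrbanRes ∈ conditioning set.
  P6: blocked at fork node UrbanRes ∈ conditioning set.
{Industry, UrbanRes} contains no descendant of Education and blocks every backdoor path.
Every element of {Industry, UrbanRes} is needed (dropping Industry leaves P2 open; dropping UrbanRes leaves P6 open), so no proper subset is valid.
Among all size-2 subsets of the eligible variables, only {Industry, UrbanRes} blocks every backdoor path, so it is the unique smallest valid adjustment set.

{Industry, UrbanRes}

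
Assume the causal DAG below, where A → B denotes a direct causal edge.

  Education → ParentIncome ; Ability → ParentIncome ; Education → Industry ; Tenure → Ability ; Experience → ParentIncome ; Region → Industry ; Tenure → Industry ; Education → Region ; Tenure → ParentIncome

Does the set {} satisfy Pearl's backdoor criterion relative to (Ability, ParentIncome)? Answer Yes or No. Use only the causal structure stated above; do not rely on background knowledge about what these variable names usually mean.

Backdoor paths from Ability to ParentIncome (paths whose first edge points into Ability):
  P1: Ability <- Tenure -> Industry <- Education -> ParentIncome
  P2: Ability <- Tenure -> Industry <- Region <- Education -> ParentIncome
  P3: Ability <- Tenure -> ParentIncome
Condition 1 (no descendant of Ability in the set): holds — descendants of Ability are {ParentIncome}; none are in {}.
Condition 2 (every backdoor path blocked by {}):
  P1: blocked at collider Industry (neither it nor any descendant is in the conditioning set).
  P2: blocked at collider Industry (neither it nor any descendant is in the conditioning set).
  P3: open — no interior node is in the conditioning set.
{} does not satisfy the backdoor criterion.

No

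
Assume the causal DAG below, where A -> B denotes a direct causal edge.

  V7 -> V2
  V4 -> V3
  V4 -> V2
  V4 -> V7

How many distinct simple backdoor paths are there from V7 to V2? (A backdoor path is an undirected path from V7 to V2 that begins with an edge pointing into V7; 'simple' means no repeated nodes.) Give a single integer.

1

A backdoor path from V7 to V2 is any simple undirected path whose first edge points into V7 (i.e. leaves V7 via a parent).
Parents of V7: {V4}.
Enumerating:
  P1: V7 <- V4 -> V2
That exhausts the simple backdoor paths. Count: 1.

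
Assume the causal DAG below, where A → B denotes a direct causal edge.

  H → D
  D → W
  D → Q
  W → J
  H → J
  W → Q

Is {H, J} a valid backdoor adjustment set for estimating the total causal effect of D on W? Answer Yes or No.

No

Backdoor paths from D to W (paths whose first edge points into D):
  P1: D <- H -> J <- W
Condition 1 (no descendant of D in the set): FAILS — J is a descendant of D.
Condition 2 (every backdoor path blocked by {H, J}):
  P1: blocked at fork node H ∈ conditioning set.
{H, J} does not satisfy the backdoor criterion.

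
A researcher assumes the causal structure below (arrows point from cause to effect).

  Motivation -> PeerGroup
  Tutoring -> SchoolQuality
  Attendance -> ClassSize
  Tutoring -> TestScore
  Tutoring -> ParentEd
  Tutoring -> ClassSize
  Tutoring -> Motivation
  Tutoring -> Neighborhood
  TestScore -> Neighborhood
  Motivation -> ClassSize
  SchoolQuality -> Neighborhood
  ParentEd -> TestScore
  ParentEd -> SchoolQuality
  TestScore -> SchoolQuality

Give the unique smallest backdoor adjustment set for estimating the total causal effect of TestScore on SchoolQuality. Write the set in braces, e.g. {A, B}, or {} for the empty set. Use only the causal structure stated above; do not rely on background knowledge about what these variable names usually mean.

Variables eligible for adjustment (non-descendants of TestScore, excluding TestScore and SchoolQuality): {Attendance, ClassSize, Motivation, ParentEd, PeerGroup, Tutoring}.
Backdoor paths from TestScore to SchoolQuality:
  P1: TestScore <- Tutoring -> ParentEd -> SchoolQuality
  P2: TestScore <- Tutoring -> SchoolQuality
  P3: TestScore <- Tutoring -> Neighborhood <- SchoolQuality
  P4: TestScore <- ParentEd <- Tutoring -> SchoolQuality
  P5: TestScore <- ParentEd <- Tutoring -> Neighborhood <- SchoolQuality
  P6: TestScore <- ParentEd -> SchoolQuality
The empty set is not sufficient: P1 (TestScore <- Tutoring -> ParentEd -> SchoolQuality) has no collider blocking it and no conditioned non-collider, so it is open.
Try {ParentEd, Tutoring}:
  P1: blocked at fork node Tutoring ∈ conditioning set.
  P2: blocked at fork node Tutoring ∈ conditioning set.
  P3: blocked at fork node Tutoring ∈ conditioning set.
  P4: blocked at chain node ParentEd ∈ conditioning set.
  P5: blocked at chain node ParentEd ∈ conditioning set.
  P6: blocked at fork node ParentEd ∈ conditioning set.
{ParentEd, Tutoring} contains no descendant of TestScore and blocks every backdoor path.
Every element of {ParentEd, Tutoring} is needed (dropping ParentEd leaves P6 open; dropping Tutoring leaves P2 open), so no proper subset is valid.
Among all size-2 subsets of the eligible variables, only {ParentEd, Tutoring} blocks every backdoor path, so it is the unique smallest valid adjustment set.

{ParentEd, Tutoring}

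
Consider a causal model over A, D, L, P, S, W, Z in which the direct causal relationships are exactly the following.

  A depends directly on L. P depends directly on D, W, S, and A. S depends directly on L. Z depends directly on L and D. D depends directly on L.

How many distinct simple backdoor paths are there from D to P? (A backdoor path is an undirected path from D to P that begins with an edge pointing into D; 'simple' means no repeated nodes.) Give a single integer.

2

A backdoor path from D to P is any simple undirected path whose first edge points into D (i.e. leaves D via a parent).
Parents of D: {L}.
Enumerating:
  P1: D <- L -> S -> P
  P2: D <- L -> A -> P
That exhausts the simple backdoor paths. Count: 2.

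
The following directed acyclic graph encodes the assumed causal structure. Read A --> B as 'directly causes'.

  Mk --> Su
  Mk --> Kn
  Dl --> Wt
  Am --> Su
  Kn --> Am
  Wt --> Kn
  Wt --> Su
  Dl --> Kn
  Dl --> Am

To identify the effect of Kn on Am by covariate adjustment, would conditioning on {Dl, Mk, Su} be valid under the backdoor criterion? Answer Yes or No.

Backdoor paths from Kn to Am (paths whose first edge points into Kn):
  P1: Kn <- Dl -> Wt -> Su <- Am
  P2: Kn <- Dl -> Am
  P3: Kn <- Mk -> Su <- Wt <- Dl -> Am
  P4: Kn <- Mk -> Su <- Am
  P5: Kn <- Wt <- Dl -> Am
  P6: Kn <- Wt -> Su <- Am
Condition 1 (no descendant of Kn in the set): FAILS — Su is a descendant of Kn.
Condition 2 (every backdoor path blocked by {Dl, Mk, Su}):
  P1: blocked at fork node Dl ∈ conditioning set.
  P2: blocked at fork node Dl ∈ conditioning set.
  P3: blocked at fork node Mk ∈ conditioning set.
  P4: blocked at fork node Mk ∈ conditioning set.
  P5: blocked at fork node Dl ∈ conditioning set.
  P6: open — collider(s) Su are conditioned on (or have a conditioned descendant) and no non-collider on the path is in the set.
{Dl, Mk, Su} does not satisfy the backdoor criterion.

No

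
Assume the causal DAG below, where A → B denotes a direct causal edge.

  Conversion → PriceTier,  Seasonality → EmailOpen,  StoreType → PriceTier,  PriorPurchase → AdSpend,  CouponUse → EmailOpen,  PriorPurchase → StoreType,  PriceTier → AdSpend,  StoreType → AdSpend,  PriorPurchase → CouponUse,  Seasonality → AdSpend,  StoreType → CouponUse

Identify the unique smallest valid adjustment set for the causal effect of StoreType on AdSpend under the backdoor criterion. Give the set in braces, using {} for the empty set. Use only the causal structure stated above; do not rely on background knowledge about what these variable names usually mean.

Variables eligible for adjustment (non-descendants of StoreType, excluding StoreType and AdSpend): {Conversion, PriorPurchase, Seasonality}.
Backdoor paths from StoreType to AdSpend:
  P1: StoreType <- PriorPurchase -> AdSpend
  P2: StoreType <- PriorPurchase -> CouponUse -> EmailOpen <- Seasonality -> AdSpend
The empty set is not sufficient: P1 (StoreType <- PriorPurchase -> AdSpend) has no collider blocking it and no conditioned non-collider, so it is open.
Try {PriorPurchase}:
  P1: blocked at fork node PriorPurchase ∈ conditioning set.
  P2: blocked at fork node PriorPurchase ∈ conditioning set.
{PriorPurchase} contains no descendant of StoreType and blocks every backdoor path.
No other singleton works — e.g. {Seasonality} leaves P1 open — so {PriorPurchase} is the unique smallest valid adjustment set.

{PriorPurchase}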